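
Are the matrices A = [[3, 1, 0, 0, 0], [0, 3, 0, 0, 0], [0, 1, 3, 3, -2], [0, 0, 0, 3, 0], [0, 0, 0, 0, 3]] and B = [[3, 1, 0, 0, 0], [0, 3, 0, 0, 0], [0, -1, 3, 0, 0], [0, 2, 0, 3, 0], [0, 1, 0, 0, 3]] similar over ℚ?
No.

Both have characteristic polynomial (x - 3)^5 and minimal polynomial (x - 3)^2. But rank(A - 3I) = 2 for A while rank(B - 3I) = 1 for B, so the number of Jordan blocks at λ = 3 differs. A and B are not similar.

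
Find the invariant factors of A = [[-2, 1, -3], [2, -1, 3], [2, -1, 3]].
The Jordan structure of A has elementary divisors x^2, x. Arranging the block sizes at each eigenvalue in decreasing order and taking row products gives the invariant factors.

Invariant factors (smallest first, each dividing the next): x, x^2.

Check: the last factor x^2 is the minimal polynomial, and the product x^3 is the characteristic polynomial.

x, x^2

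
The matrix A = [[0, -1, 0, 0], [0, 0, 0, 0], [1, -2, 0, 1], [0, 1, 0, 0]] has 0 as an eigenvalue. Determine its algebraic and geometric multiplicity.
The characteristic polynomial is x^4, so the factor x appears with exponent 4: the algebraic multiplicity is 4.

rank(A) = 2, so the eigenspace has dimension 4 - 2 = 2: the geometric multiplicity is 2.

Since 2 < 4, A is not diagonalizable.

algebraic multiplicity 4, geometric multiplicity 2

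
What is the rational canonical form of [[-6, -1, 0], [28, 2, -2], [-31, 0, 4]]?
The invariant factors of A (the non-unit diagonal entries of the Smith normal form of xI - A over ℚ[x]) are x^3 - 2, each dividing the next. The characteristic polynomial is their product, x^3 - 2.

The rational canonical form is the block-diagonal matrix of companion matrices C(f_i):
R = [[0, 0, 2], [1, 0, 0], [0, 1, 0]].

Note the characteristic polynomial does not split into linear factors over ℚ, so A has no Jordan form over ℚ; the rational canonical form exists over any field.

R = [[0, 0, 2], [1, 0, 0], [0, 1, 0]]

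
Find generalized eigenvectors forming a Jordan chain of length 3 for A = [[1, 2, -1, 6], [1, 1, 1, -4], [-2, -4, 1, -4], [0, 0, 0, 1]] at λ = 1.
We seek v_1 ∈ ker((A - I)^3) \ ker((A - I)^2), then set v_{i+1} = (A - I) v_i.

One such chain is v_1 = [[0, 0, 1, 0]]^T, v_2 = [[-1, 1, 0, 0]]^T, v_3 = [[2, -1, -2, 0]]^T. Check: (A - I) v_3 = [[0, 0, 0, 0]]^T = 0.

v_1 = [[0, 0, 1, 0]]^T, v_2 = [[-1, 1, 0, 0]]^T, v_3 = [[2, -1, -2, 0]]^T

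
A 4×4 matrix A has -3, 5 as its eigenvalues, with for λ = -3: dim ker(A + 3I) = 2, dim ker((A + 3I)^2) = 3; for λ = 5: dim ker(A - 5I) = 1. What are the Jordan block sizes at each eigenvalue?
λ = -3: successive nullity increments [2, 1] count blocks of size ≥ k; block sizes are [2, 1].
λ = 5: successive nullity increments [1] count blocks of size ≥ k; block sizes are [1].

Jordan blocks: (-3, 2), (-3, 1), (5, 1)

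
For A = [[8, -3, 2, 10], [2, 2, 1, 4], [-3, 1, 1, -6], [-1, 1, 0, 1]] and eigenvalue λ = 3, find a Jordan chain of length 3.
We seek v_1 ∈ ker((A - 3I)^3) \ ker((A - 3I)^2), then set v_{i+1} = (A - 3I) v_i.

One such chain is v_1 = [[-2, 0, 1, 1]]^T, v_2 = [[2, 1, -2, 0]]^T, v_3 = [[3, 1, -1, -1]]^T. Check: (A - 3I) v_3 = [[0, 0, 0, 0]]^T = 0.

v_1 = [[-2, 0, 1, 1]]^T, v_2 = [[2, 1, -2, 0]]^T, v_3 = [[3, 1, -1, -1]]^T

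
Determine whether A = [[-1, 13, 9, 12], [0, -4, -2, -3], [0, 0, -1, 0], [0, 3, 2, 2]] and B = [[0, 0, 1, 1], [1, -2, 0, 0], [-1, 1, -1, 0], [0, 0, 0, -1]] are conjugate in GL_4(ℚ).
Yes.

Two matrices over a field are similar if and only if they have the same invariant factors.

Both A and B have characteristic polynomial (x + 1)^4 and minimal polynomial (x + 1)^3. Computing further, both have invariant factors x + 1, (x + 1)^3. Hence A and B are similar.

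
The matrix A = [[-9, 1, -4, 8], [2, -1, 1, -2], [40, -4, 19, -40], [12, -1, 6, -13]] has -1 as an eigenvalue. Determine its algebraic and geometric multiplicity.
algebraic multiplicity 4, geometric multiplicity 2

The characteristic polynomial is (x + 1)^4, so the factor x + 1 appears with exponent 4: the algebraic multiplicity is 4.

rank(A + I) = 2, so the eigenspace has dimension 4 - 2 = 2: the geometric multiplicity is 2.

Since 2 < 4, A is not diagonalizable.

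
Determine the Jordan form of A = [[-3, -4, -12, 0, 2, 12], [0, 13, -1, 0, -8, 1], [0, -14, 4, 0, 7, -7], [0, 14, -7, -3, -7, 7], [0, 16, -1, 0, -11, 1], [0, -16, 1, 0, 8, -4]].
The characteristic polynomial is det(xI - A) = (x - 4)^2(x + 3)^4, so the eigenvalues are -3 (algebraic multiplicity 4), 4 (algebraic multiplicity 2).

For λ = -3: rank(A + 3I) = 2. The eigenspace has dimension 6 - 2 = 4, so there are 4 Jordan blocks; the rank sequence gives block sizes [1, 1, 1, 1].

For λ = 4: rank(A - 4I) = 5, rank((A - 4I)^2) = 4. The eigenspace has dimension 6 - 5 = 1, so there is 1 Jordan block; the rank sequence gives block sizes [2].

Assembling the blocks gives the Jordan form J above.

J = [[-3, 0, 0, 0, 0, 0], [0, -3, 0, 0, 0, 0], [0, 0, -3, 0, 0, 0], [0, 0, 0, -3, 0, 0], [0, 0, 0, 0, 4, 1], [0, 0, 0, 0, 0, 4]]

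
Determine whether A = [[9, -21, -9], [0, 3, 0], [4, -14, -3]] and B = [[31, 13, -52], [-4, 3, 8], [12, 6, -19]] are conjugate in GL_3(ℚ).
trace(A) = 9 but trace(B) = 15. The trace is a similarity invariant, so A and B are not similar.

No.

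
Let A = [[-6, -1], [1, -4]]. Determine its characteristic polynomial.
xI - A = [[x + 6, 1], [-1, x + 4]].

Expanding det(xI - A) along the first row:
det(xI - A) = + (x + 6)·det([[x + 4]]) - (1)·det([[-1]]).

Evaluating gives χ_A(x) = x^2 + 10x + 25 = (x + 5)^2.

χ_A(x) = (x + 5)^2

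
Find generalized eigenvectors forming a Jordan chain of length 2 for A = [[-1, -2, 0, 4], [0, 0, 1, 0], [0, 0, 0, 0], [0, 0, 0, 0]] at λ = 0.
We seek v_1 ∈ ker(A^2) \ ker(A), then set v_{i+1} = A v_i.

One such chain is v_1 = [[2, 0, 1, 0]]^T, v_2 = [[-2, 1, 0, 0]]^T. Check: A v_2 = [[0, 0, 0, 0]]^T = 0.

v_1 = [[2, 0, 1, 0]]^T, v_2 = [[-2, 1, 0, 0]]^T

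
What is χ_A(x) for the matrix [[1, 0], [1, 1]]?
xI - A = [[x - 1, 0], [-1, x - 1]].

Expanding det(xI - A) along the first row:
det(xI - A) = + (x - 1)·det([[x - 1]]) - (0)·det([[-1]]).

Evaluating gives χ_A(x) = x^2 - 2x + 1 = (x - 1)^2.

χ_A(x) = (x - 1)^2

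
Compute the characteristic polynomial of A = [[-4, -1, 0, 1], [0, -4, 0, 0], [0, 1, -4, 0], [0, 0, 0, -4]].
χ_A(x) = (x + 4)^4

xI - A = [[x + 4, 1, 0, -1], [0, x + 4, 0, 0], [0, -1, x + 4, 0], [0, 0, 0, x + 4]].

Expanding det(xI - A) along the first row:
det(xI - A) = + (x + 4)·det([[x + 4, 0, 0], [-1, x + 4, 0], [0, 0, x + 4]]) - (1)·det([[0, 0, 0], [0, x + 4, 0], [0, 0, x + 4]]) + (0)·det([[0, x + 4, 0], [0, -1, 0], [0, 0, x + 4]]) - (-1)·det([[0, x + 4, 0], [0, -1, x + 4], [0, 0, 0]]).

Evaluating gives χ_A(x) = x^4 + 16x^3 + 96x^2 + 256x + 256 = (x + 4)^4.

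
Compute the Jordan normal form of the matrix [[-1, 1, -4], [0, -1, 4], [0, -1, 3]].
The characteristic polynomial is det(xI - A) = (x - 1)^2(x + 1), so the eigenvalues are -1 (algebraic multiplicity 1), 1 (algebraic multiplicity 2).

For λ = -1: algebraic multiplicity 1 gives one 1×1 block.

For λ = 1: rank(A - I) = 2, rank((A - I)^2) = 1. The eigenspace has dimension 3 - 2 = 1, so there is 1 Jordan block; the rank sequence gives block sizes [2].

Assembling the blocks gives the Jordan form J above.

J = [[-1, 0, 0], [0, 1, 1], [0, 0, 1]]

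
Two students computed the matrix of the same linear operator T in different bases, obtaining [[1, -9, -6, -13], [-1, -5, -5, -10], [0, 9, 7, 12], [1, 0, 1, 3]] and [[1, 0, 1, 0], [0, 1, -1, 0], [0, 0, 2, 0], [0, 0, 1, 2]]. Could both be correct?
Both have characteristic polynomial (x - 2)^2(x - 1)^2, but the minimal polynomial of A is (x - 2)^2(x - 1)^2 while the minimal polynomial of B is (x - 2)^2(x - 1). The minimal polynomial is a similarity invariant, so A and B are not similar.

No.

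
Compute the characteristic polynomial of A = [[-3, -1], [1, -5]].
χ_A(x) = (x + 4)^2

xI - A = [[x + 3, 1], [-1, x + 5]].

Expanding det(xI - A) along the first row:
det(xI - A) = + (x + 3)·det([[x + 5]]) - (1)·det([[-1]]).

Evaluating gives χ_A(x) = x^2 + 8x + 16 = (x + 4)^2.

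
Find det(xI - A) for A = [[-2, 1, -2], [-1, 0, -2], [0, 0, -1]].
χ_A(x) = (x + 1)^3

xI - A = [[x + 2, -1, 2], [1, x, 2], [0, 0, x + 1]].

Expanding det(xI - A) along the first row:
det(xI - A) = + (x + 2)·det([[x, 2], [0, x + 1]]) - (-1)·det([[1, 2], [0, x + 1]]) + (2)·det([[1, x], [0, 0]]).

Evaluating gives χ_A(x) = x^3 + 3x^2 + 3x + 1 = (x + 1)^3.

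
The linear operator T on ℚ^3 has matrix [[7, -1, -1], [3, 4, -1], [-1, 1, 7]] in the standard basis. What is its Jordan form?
J = [[6, 1, 0], [0, 6, 1], [0, 0, 6]]

The characteristic polynomial is det(xI - A) = (x - 6)^3, so the eigenvalues are 6 (algebraic multiplicity 3).

For λ = 6: rank(A - 6I) = 2, rank((A - 6I)^2) = 1, rank((A - 6I)^3) = 0. The eigenspace has dimension 3 - 2 = 1, so there is 1 Jordan block; the rank sequence gives block sizes [3].

Assembling the blocks gives the Jordan form J above.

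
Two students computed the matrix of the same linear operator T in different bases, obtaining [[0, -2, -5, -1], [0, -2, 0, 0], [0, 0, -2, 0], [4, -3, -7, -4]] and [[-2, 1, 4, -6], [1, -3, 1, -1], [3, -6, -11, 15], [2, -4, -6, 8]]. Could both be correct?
Yes.

Two matrices over a field are similar if and only if they have the same invariant factors.

Both A and B have characteristic polynomial (x + 2)^4 and minimal polynomial (x + 2)^3. Computing further, both have invariant factors x + 2, (x + 2)^3. Hence A and B are similar.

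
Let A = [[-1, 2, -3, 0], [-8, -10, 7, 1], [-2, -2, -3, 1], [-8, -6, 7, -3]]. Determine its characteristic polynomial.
χ_A(x) = (x + 4)^3(x + 5)

xI - A = [[x + 1, -2, 3, 0], [8, x + 10, -7, -1], [2, 2, x + 3, -1], [8, 6, -7, x + 3]].

Expanding det(xI - A) along the first row:
det(xI - A) = + (x + 1)·det([[x + 10, -7, -1], [2, x + 3, -1], [6, -7, x + 3]]) - (-2)·det([[8, -7, -1], [2, x + 3, -1], [8, -7, x + 3]]) + (3)·det([[8, x + 10, -1], [2, 2, -1], [8, 6, x + 3]]) - (0)·det([[8, x + 10, -7], [2, 2, x + 3], [8, 6, -7]]).

Evaluating gives χ_A(x) = x^4 + 17x^3 + 108x^2 + 304x + 320 = (x + 4)^3(x + 5).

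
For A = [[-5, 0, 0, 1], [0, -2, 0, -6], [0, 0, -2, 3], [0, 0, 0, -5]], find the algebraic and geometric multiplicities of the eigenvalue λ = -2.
algebraic multiplicity 2, geometric multiplicity 2

The characteristic polynomial is (x + 2)^2(x + 5)^2, so the factor x + 2 appears with exponent 2: the algebraic multiplicity is 2.

rank(A + 2I) = 2, so the eigenspace has dimension 4 - 2 = 2: the geometric multiplicity is 2.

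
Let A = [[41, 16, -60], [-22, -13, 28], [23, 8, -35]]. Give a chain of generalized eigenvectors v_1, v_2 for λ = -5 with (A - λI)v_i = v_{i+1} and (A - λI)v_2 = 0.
v_1 = [[1, 1, 1]]^T, v_2 = [[2, -2, 1]]^T

We seek v_1 ∈ ker((A + 5I)^2) \ ker(A + 5I), then set v_{i+1} = (A + 5I) v_i.

One such chain is v_1 = [[1, 1, 1]]^T, v_2 = [[2, -2, 1]]^T. Check: (A + 5I) v_2 = [[0, 0, 0]]^T = 0.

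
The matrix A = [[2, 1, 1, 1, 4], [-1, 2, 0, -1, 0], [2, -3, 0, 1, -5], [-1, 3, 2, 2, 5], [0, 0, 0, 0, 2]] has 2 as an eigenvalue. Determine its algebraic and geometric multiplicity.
algebraic multiplicity 3, geometric multiplicity 2

The characteristic polynomial is (x - 2)^3(x - 1)^2, so the factor x - 2 appears with exponent 3: the algebraic multiplicity is 3.

rank(A - 2I) = 3, so the eigenspace has dimension 5 - 3 = 2: the geometric multiplicity is 2.

Since 2 < 3, A is not diagonalizable.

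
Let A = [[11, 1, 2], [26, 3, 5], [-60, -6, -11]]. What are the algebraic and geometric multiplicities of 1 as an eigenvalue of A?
algebraic multiplicity 3, geometric multiplicity 1

The characteristic polynomial is (x - 1)^3, so the factor x - 1 appears with exponent 3: the algebraic multiplicity is 3.

rank(A - I) = 2, so the eigenspace has dimension 3 - 2 = 1: the geometric multiplicity is 1.

Since 1 < 3, A is not diagonalizable.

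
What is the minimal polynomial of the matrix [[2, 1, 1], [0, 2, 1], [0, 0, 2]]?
m_A(x) = (x - 2)^3

The characteristic polynomial factors as (x - 2)^3. The minimal polynomial is ∏(x - λ)^{k_λ} where k_λ is the size of the largest Jordan block at λ.

For λ = 2: rank(A - 2I) = 2, and the largest Jordan block has size 3 (the smallest k with rank((A - 2I)^k) = rank((A - 2I)^(k+1))).

So m_A(x) = (x - 2)^3.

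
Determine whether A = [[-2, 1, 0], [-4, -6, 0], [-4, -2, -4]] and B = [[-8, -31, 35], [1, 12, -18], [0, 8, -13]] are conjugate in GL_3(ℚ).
trace(A) = -12 but trace(B) = -9. The trace is a similarity invariant, so A and B are not similar.

No.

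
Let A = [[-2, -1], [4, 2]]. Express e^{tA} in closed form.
A has Jordan form J = [[0, 1], [0, 0]] with A = PJP^{-1}, so e^{tA} = P e^{tJ} P^{-1}.

For a Jordan block J_k(λ), e^{tJ_k(λ)} = e^{λt} · (I + tN + t^2 N^2/2! + ... + t^{k-1} N^{k-1}/(k-1)!) where N is the nilpotent superdiagonal part.

Assembling the blocks and conjugating back gives the entries of e^{tA} as shown above.

e^{tA} = [[1 - 2*t, -t], [4*t, 2*t + 1]]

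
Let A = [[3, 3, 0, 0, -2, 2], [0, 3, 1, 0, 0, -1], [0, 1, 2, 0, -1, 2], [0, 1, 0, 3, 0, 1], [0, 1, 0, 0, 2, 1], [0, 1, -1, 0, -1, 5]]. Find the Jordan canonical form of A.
The characteristic polynomial is det(xI - A) = (x - 3)^6, so the eigenvalues are 3 (algebraic multiplicity 6).

For λ = 3: rank(A - 3I) = 4, rank((A - 3I)^2) = 2, rank((A - 3I)^3) = 0. The eigenspace has dimension 6 - 4 = 2, so there are 2 Jordan blocks; the rank sequence gives block sizes [3, 3].

Assembling the blocks gives the Jordan form J above.

J = [[3, 1, 0, 0, 0, 0], [0, 3, 1, 0, 0, 0], [0, 0, 3, 0, 0, 0], [0, 0, 0, 3, 1, 0], [0, 0, 0, 0, 3, 1], [0, 0, 0, 0, 0, 3]]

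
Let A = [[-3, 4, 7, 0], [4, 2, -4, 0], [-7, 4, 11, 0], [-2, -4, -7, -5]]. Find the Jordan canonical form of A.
J = [[-5, 0, 0, 0], [0, 2, 0, 0], [0, 0, 4, 1], [0, 0, 0, 4]]

The characteristic polynomial is det(xI - A) = (x - 4)^2(x - 2)(x + 5), so the eigenvalues are -5 (algebraic multiplicity 1), 2 (algebraic multiplicity 1), 4 (algebraic multiplicity 2).

For λ = -5: algebraic multiplicity 1 gives one 1×1 block.

For λ = 2: algebraic multiplicity 1 gives one 1×1 block.

For λ = 4: rank(A - 4I) = 3, rank((A - 4I)^2) = 2. The eigenspace has dimension 4 - 3 = 1, so there is 1 Jordan block; the rank sequence gives block sizes [2].

Assembling the blocks gives the Jordan form J above.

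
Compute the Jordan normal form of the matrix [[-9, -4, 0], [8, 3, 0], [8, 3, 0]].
J = [[-5, 0, 0], [0, -1, 0], [0, 0, 0]]

The characteristic polynomial is det(xI - A) = x(x + 1)(x + 5), so the eigenvalues are -5 (algebraic multiplicity 1), -1 (algebraic multiplicity 1), 0 (algebraic multiplicity 1).

For λ = -5: algebraic multiplicity 1 gives one 1×1 block.

For λ = -1: algebraic multiplicity 1 gives one 1×1 block.

For λ = 0: algebraic multiplicity 1 gives one 1×1 block.

Assembling the blocks gives the Jordan form J above.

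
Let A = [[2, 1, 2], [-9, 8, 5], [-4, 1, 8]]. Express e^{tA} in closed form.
e^{tA} = [[(-t^2 - 8*t + 2)*e^{6*t}/2, t*e^{6*t}, t*(t + 4)*e^{6*t}/2], [t*(-t - 9)*e^{6*t}, (2*t + 1)*e^{6*t}, t*(t + 5)*e^{6*t}], [t*(-t - 8)*e^{6*t}/2, t*e^{6*t}, (t^2 + 4*t + 2)*e^{6*t}/2]]

A has Jordan form J = [[6, 1, 0], [0, 6, 1], [0, 0, 6]] with A = PJP^{-1}, so e^{tA} = P e^{tJ} P^{-1}.

For a Jordan block J_k(λ), e^{tJ_k(λ)} = e^{λt} · (I + tN + t^2 N^2/2! + ... + t^{k-1} N^{k-1}/(k-1)!) where N is the nilpotent superdiagonal part.

Assembling the blocks and conjugating back gives the entries of e^{tA} as shown above.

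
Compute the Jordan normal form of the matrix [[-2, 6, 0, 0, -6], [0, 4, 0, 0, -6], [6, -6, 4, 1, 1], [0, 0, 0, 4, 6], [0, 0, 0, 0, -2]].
The characteristic polynomial is det(xI - A) = (x - 4)^3(x + 2)^2, so the eigenvalues are -2 (algebraic multiplicity 2), 4 (algebraic multiplicity 3).

For λ = -2: rank(A + 2I) = 3. The eigenspace has dimension 5 - 3 = 2, so there are 2 Jordan blocks; the rank sequence gives block sizes [1, 1].

For λ = 4: rank(A - 4I) = 3, rank((A - 4I)^2) = 2. The eigenspace has dimension 5 - 3 = 2, so there are 2 Jordan blocks; the rank sequence gives block sizes [2, 1].

Assembling the blocks gives the Jordan form J above.

J = [[-2, 0, 0, 0, 0], [0, -2, 0, 0, 0], [0, 0, 4, 1, 0], [0, 0, 0, 4, 0], [0, 0, 0, 0, 4]]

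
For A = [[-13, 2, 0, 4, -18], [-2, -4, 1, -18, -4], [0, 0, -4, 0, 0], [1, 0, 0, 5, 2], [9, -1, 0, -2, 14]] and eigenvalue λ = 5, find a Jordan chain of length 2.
v_1 = [[-1, 0, 0, 0, 1]]^T, v_2 = [[0, -2, 0, 1, 0]]^T

We seek v_1 ∈ ker((A - 5I)^2) \ ker(A - 5I), then set v_{i+1} = (A - 5I) v_i.

One such chain is v_1 = [[-1, 0, 0, 0, 1]]^T, v_2 = [[0, -2, 0, 1, 0]]^T. Check: (A - 5I) v_2 = [[0, 0, 0, 0, 0]]^T = 0.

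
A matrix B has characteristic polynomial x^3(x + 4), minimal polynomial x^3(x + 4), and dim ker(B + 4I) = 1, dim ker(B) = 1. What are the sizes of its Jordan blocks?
Jordan blocks: (-4, 1), (0, 3)

λ = -4: algebraic multiplicity 1 (exponent in χ_B), largest block size 1 (exponent in m_B), 1 block (geometric multiplicity). This forces block sizes [1].
λ = 0: algebraic multiplicity 3 (exponent in χ_B), largest block size 3 (exponent in m_B), 1 block (geometric multiplicity). This forces block sizes [3].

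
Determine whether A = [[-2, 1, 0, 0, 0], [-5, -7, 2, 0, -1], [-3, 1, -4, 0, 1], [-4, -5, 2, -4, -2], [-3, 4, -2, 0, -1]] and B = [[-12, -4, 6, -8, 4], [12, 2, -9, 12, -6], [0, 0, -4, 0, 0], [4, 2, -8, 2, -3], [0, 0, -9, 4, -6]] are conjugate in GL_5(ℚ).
Two matrices over a field are similar if and only if they have the same invariant factors.

Both A and B have characteristic polynomial (x + 2)(x + 4)^4 and minimal polynomial (x + 2)(x + 4)^3. Computing further, both have invariant factors x + 4, (x + 2)(x + 4)^3. Hence A and B are similar.

Yes.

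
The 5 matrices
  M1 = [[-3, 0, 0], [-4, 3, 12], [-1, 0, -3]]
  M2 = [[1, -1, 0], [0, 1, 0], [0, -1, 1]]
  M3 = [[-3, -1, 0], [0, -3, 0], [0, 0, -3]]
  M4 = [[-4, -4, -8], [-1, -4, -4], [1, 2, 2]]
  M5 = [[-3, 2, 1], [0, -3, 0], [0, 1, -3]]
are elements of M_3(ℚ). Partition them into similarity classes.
Characteristic polynomials: χ_{M1} = (x - 3)(x + 3)^2, χ_{M2} = (x - 1)^3, χ_{M3} = (x + 3)^3, χ_{M4} = (x + 2)^3, χ_{M5} = (x + 3)^3.

{M1}: invariant factors (x - 3)(x + 3)^2.

{M2}: invariant factors x - 1, (x - 1)^2.

{M3}: invariant factors x + 3, (x + 3)^2.

{M4}: invariant factors x + 2, (x + 2)^2.

{M5}: invariant factors (x + 3)^3.

Matrices are similar if and only if their invariant-factor lists agree; the partition into similarity classes is {M1}, {M2}, {M3}, {M4}, {M5}.

5 classes: {M1}, {M2}, {M3}, {M4}, {M5}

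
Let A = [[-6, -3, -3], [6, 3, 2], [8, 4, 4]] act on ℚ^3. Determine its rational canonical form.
R = [[0, 0, 0], [1, 0, -4], [0, 1, 1]]

The invariant factors of A (the non-unit diagonal entries of the Smith normal form of xI - A over ℚ[x]) are x(x^2 - x + 4), each dividing the next. The characteristic polynomial is their product, x(x^2 - x + 4).

The rational canonical form is the block-diagonal matrix of companion matrices C(f_i):
R = [[0, 0, 0], [1, 0, -4], [0, 1, 1]].

Note the characteristic polynomial does not split into linear factors over ℚ, so A has no Jordan form over ℚ; the rational canonical form exists over any field.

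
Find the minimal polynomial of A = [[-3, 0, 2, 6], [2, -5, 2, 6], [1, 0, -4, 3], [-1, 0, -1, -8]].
The characteristic polynomial factors as (x + 5)^4. The minimal polynomial is ∏(x - λ)^{k_λ} where k_λ is the size of the largest Jordan block at λ.

For λ = -5: rank(A + 5I) = 1, and the largest Jordan block has size 2 (the smallest k with rank((A + 5I)^k) = rank((A + 5I)^(k+1))).

So m_A(x) = (x + 5)^2.

m_A(x) = (x + 5)^2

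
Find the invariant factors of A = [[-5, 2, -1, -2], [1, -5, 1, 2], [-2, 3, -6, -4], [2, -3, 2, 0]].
The Jordan structure of A has elementary divisors (x + 4)^3, (x + 4). Arranging the block sizes at each eigenvalue in decreasing order and taking row products gives the invariant factors.

Invariant factors (smallest first, each dividing the next): x + 4, (x + 4)^3.

Check: the last factor (x + 4)^3 is the minimal polynomial, and the product (x + 4)^4 is the characteristic polynomial.

x + 4, (x + 4)^3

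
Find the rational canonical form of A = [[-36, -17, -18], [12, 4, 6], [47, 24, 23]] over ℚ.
R = [[0, 0, -30], [1, 0, -26], [0, 1, -9]]

The invariant factors of A (the non-unit diagonal entries of the Smith normal form of xI - A over ℚ[x]) are (x + 5)(x^2 + 4x + 6), each dividing the next. The characteristic polynomial is their product, (x + 5)(x^2 + 4x + 6).

The rational canonical form is the block-diagonal matrix of companion matrices C(f_i):
R = [[0, 0, -30], [1, 0, -26], [0, 1, -9]].

Note the characteristic polynomial does not split into linear factors over ℚ, so A has no Jordan form over ℚ; the rational canonical form exists over any field.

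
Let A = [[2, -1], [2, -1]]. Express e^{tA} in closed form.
e^{tA} = [[2*e^{t} - 1, 1 - e^{t}], [2*e^{t} - 2, 2 - e^{t}]]

A has Jordan form J = [[0, 0], [0, 1]] with A = PJP^{-1}, so e^{tA} = P e^{tJ} P^{-1}.

For a Jordan block J_k(λ), e^{tJ_k(λ)} = e^{λt} · (I + tN + t^2 N^2/2! + ... + t^{k-1} N^{k-1}/(k-1)!) where N is the nilpotent superdiagonal part.

Assembling the blocks and conjugating back gives the entries of e^{tA} as shown above.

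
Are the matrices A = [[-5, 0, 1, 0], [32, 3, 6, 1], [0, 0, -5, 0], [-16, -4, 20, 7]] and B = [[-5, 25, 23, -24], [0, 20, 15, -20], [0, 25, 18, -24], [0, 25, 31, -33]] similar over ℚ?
Both have characteristic polynomial (x - 5)^2(x + 5)^2, but the minimal polynomial of A is (x - 5)^2(x + 5)^2 while the minimal polynomial of B is (x - 5)^2(x + 5). The minimal polynomial is a similarity invariant, so A and B are not similar.

No.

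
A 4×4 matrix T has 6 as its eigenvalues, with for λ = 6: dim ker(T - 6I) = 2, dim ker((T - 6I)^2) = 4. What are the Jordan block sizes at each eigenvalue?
Jordan blocks: (6, 2), (6, 2)

λ = 6: successive nullity increments [2, 2] count blocks of size ≥ k; block sizes are [2, 2].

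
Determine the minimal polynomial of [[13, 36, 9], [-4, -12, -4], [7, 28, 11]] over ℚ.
m_A(x) = (x - 4)^2

The characteristic polynomial factors as (x - 4)^3. The minimal polynomial is ∏(x - λ)^{k_λ} where k_λ is the size of the largest Jordan block at λ.

For λ = 4: rank(A - 4I) = 1, and the largest Jordan block has size 2 (the smallest k with rank((A - 4I)^k) = rank((A - 4I)^(k+1))).

So m_A(x) = (x - 4)^2.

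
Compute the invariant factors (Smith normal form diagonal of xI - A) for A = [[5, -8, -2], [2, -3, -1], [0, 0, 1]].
x - 1, (x - 1)^2

The Jordan structure of A has elementary divisors (x - 1)^2, (x - 1). Arranging the block sizes at each eigenvalue in decreasing order and taking row products gives the invariant factors.

Invariant factors (smallest first, each dividing the next): x - 1, (x - 1)^2.

Check: the last factor (x - 1)^2 is the minimal polynomial, and the product (x - 1)^3 is the characteristic polynomial.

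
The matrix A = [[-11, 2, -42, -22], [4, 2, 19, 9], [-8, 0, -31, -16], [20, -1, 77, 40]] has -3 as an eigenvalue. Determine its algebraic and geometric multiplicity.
algebraic multiplicity 1, geometric multiplicity 1

The characteristic polynomial is (x - 1)^3(x + 3), so the factor x + 3 appears with exponent 1: the algebraic multiplicity is 1.

rank(A + 3I) = 3, so the eigenspace has dimension 4 - 3 = 1: the geometric multiplicity is 1.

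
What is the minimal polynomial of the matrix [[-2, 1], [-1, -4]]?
m_A(x) = (x + 3)^2

The characteristic polynomial factors as (x + 3)^2. The minimal polynomial is ∏(x - λ)^{k_λ} where k_λ is the size of the largest Jordan block at λ.

For λ = -3: rank(A + 3I) = 1, and the largest Jordan block has size 2 (the smallest k with rank((A + 3I)^k) = rank((A + 3I)^(k+1))).

So m_A(x) = (x + 3)^2.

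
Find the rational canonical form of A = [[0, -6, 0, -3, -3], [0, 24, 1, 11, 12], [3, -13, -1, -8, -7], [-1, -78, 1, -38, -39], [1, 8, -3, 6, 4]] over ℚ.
R = [[0, 0, 0, 0, -3], [1, 0, 0, 0, 23], [0, 1, 0, 0, -34], [0, 0, 1, 0, -38], [0, 0, 0, 1, -11]]

The invariant factors of A (the non-unit diagonal entries of the Smith normal form of xI - A over ℚ[x]) are (x + 3)(x^2 + 4x - 1)^2, each dividing the next. The characteristic polynomial is their product, (x + 3)(x^2 + 4x - 1)^2.

The rational canonical form is the block-diagonal matrix of companion matrices C(f_i):
R = [[0, 0, 0, 0, -3], [1, 0, 0, 0, 23], [0, 1, 0, 0, -34], [0, 0, 1, 0, -38], [0, 0, 0, 1, -11]].

Note the characteristic polynomial does not split into linear factors over ℚ, so A has no Jordan form over ℚ; the rational canonical form exists over any field.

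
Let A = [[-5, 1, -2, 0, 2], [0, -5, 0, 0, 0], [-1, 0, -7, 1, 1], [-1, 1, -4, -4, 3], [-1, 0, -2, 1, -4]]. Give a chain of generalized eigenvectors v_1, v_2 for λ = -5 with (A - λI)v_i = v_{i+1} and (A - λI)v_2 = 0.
We seek v_1 ∈ ker((A + 5I)^2) \ ker(A + 5I), then set v_{i+1} = (A + 5I) v_i.

One such chain is v_1 = [[-1, -1, 0, -2, 1]]^T, v_2 = [[1, 0, 0, 1, 0]]^T. Check: (A + 5I) v_2 = [[0, 0, 0, 0, 0]]^T = 0.

v_1 = [[-1, -1, 0, -2, 1]]^T, v_2 = [[1, 0, 0, 1, 0]]^T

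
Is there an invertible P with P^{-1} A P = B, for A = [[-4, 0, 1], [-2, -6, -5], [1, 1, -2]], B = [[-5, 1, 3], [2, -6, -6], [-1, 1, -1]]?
No.

Both have characteristic polynomial (x + 4)^3, but the minimal polynomial of A is (x + 4)^3 while the minimal polynomial of B is (x + 4)^2. The minimal polynomial is a similarity invariant, so A and B are not similar.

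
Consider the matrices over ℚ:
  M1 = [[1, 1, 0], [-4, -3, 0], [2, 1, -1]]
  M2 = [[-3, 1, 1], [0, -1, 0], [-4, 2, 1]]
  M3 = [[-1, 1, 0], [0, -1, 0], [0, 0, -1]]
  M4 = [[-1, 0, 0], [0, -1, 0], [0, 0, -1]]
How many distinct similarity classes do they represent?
2 classes: {M1, M2, M3}, {M4}

Characteristic polynomials: χ_{M1} = (x + 1)^3, χ_{M2} = (x + 1)^3, χ_{M3} = (x + 1)^3, χ_{M4} = (x + 1)^3.

{M1, M2, M3}: invariant factors x + 1, (x + 1)^2.

{M4}: invariant factors x + 1, x + 1, x + 1.

Matrices are similar if and only if their invariant-factor lists agree; the partition into similarity classes is {M1, M2, M3}, {M4}.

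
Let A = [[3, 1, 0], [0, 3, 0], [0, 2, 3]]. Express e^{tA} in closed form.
e^{tA} = [[e^{3*t}, t*e^{3*t}, 0], [0, e^{3*t}, 0], [0, 2*t*e^{3*t}, e^{3*t}]]

A has Jordan form J = [[3, 1, 0], [0, 3, 0], [0, 0, 3]] with A = PJP^{-1}, so e^{tA} = P e^{tJ} P^{-1}.

For a Jordan block J_k(λ), e^{tJ_k(λ)} = e^{λt} · (I + tN + t^2 N^2/2! + ... + t^{k-1} N^{k-1}/(k-1)!) where N is the nilpotent superdiagonal part.

Assembling the blocks and conjugating back gives the entries of e^{tA} as shown above.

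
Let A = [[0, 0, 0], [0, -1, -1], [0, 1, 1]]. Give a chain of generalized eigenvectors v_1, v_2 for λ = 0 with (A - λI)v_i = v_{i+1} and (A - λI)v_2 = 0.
We seek v_1 ∈ ker(A^2) \ ker(A), then set v_{i+1} = A v_i.

One such chain is v_1 = [[0, -1, 2]]^T, v_2 = [[0, -1, 1]]^T. Check: A v_2 = [[0, 0, 0]]^T = 0.

v_1 = [[0, -1, 2]]^T, v_2 = [[0, -1, 1]]^T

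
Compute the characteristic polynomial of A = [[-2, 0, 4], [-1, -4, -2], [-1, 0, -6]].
χ_A(x) = (x + 4)^3

xI - A = [[x + 2, 0, -4], [1, x + 4, 2], [1, 0, x + 6]].

Expanding det(xI - A) along the first row:
det(xI - A) = + (x + 2)·det([[x + 4, 2], [0, x + 6]]) - (0)·det([[1, 2], [1, x + 6]]) + (-4)·det([[1, x + 4], [1, 0]]).

Evaluating gives χ_A(x) = x^3 + 12x^2 + 48x + 64 = (x + 4)^3.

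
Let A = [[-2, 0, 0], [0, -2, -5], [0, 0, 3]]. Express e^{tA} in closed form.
A has Jordan form J = [[-2, 0, 0], [0, -2, 0], [0, 0, 3]] with A = PJP^{-1}, so e^{tA} = P e^{tJ} P^{-1}.

For a Jordan block J_k(λ), e^{tJ_k(λ)} = e^{λt} · (I + tN + t^2 N^2/2! + ... + t^{k-1} N^{k-1}/(k-1)!) where N is the nilpotent superdiagonal part.

Assembling the blocks and conjugating back gives the entries of e^{tA} as shown above.

e^{tA} = [[e^{-2*t}, 0, 0], [0, e^{-2*t}, (1 - e^{5*t})*e^{-2*t}], [0, 0, e^{3*t}]]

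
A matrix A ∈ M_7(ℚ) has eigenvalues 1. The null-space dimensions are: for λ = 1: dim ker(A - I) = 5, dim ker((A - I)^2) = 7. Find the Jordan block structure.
λ = 1: successive nullity increments [5, 2] count blocks of size ≥ k; block sizes are [2, 2, 1, 1, 1].

Jordan blocks: (1, 2), (1, 2), (1, 1), (1, 1), (1, 1)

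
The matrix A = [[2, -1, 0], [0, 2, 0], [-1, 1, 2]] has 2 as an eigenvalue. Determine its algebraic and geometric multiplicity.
algebraic multiplicity 3, geometric multiplicity 1

The characteristic polynomial is (x - 2)^3, so the factor x - 2 appears with exponent 3: the algebraic multiplicity is 3.

rank(A - 2I) = 2, so the eigenspace has dimension 3 - 2 = 1: the geometric multiplicity is 1.

Since 1 < 3, A is not diagonalizable.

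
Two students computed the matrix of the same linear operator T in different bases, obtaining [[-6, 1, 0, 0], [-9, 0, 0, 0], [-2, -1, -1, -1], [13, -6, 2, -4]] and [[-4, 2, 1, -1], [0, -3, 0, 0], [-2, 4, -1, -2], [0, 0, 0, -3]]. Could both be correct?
Both have characteristic polynomial (x + 2)(x + 3)^3, but the minimal polynomial of A is (x + 2)(x + 3)^2 while the minimal polynomial of B is (x + 2)(x + 3). The minimal polynomial is a similarity invariant, so A and B are not similar.

No.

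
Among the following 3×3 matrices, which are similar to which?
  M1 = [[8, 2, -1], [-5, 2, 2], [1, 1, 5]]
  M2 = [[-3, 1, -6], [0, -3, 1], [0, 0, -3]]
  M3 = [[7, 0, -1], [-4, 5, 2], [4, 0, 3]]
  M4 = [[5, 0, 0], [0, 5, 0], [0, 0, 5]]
Characteristic polynomials: χ_{M1} = (x - 5)^3, χ_{M2} = (x + 3)^3, χ_{M3} = (x - 5)^3, χ_{M4} = (x - 5)^3.

{M1}: invariant factors (x - 5)^3.

{M2}: invariant factors (x + 3)^3.

{M3}: invariant factors x - 5, (x - 5)^2.

{M4}: invariant factors x - 5, x - 5, x - 5.

Matrices are similar if and only if their invariant-factor lists agree; the partition into similarity classes is {M1}, {M2}, {M3}, {M4}.

4 classes: {M1}, {M2}, {M3}, {M4}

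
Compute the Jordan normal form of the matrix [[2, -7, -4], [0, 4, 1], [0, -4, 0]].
J = [[2, 1, 0], [0, 2, 1], [0, 0, 2]]

The characteristic polynomial is det(xI - A) = (x - 2)^3, so the eigenvalues are 2 (algebraic multiplicity 3).

For λ = 2: rank(A - 2I) = 2, rank((A - 2I)^2) = 1, rank((A - 2I)^3) = 0. The eigenspace has dimension 3 - 2 = 1, so there is 1 Jordan block; the rank sequence gives block sizes [3].

Assembling the blocks gives the Jordan form J above.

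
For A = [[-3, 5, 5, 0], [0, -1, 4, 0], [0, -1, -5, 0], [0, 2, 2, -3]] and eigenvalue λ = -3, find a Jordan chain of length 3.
We seek v_1 ∈ ker((A + 3I)^3) \ ker((A + 3I)^2), then set v_{i+1} = (A + 3I) v_i.

One such chain is v_1 = [[0, 1, 0, 0]]^T, v_2 = [[5, 2, -1, 2]]^T, v_3 = [[5, 0, 0, 2]]^T. Check: (A + 3I) v_3 = [[0, 0, 0, 0]]^T = 0.

v_1 = [[0, 1, 0, 0]]^T, v_2 = [[5, 2, -1, 2]]^T, v_3 = [[5, 0, 0, 2]]^T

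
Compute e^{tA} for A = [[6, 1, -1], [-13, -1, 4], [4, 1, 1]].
e^{tA} = [[(-t^2 + 8*t + 2)*e^{2*t}/2, t*e^{2*t}, t*(t - 2)*e^{2*t}/2], [t*(3*t - 26)*e^{2*t}/2, (1 - 3*t)*e^{2*t}, t*(8 - 3*t)*e^{2*t}/2], [t*(8 - t)*e^{2*t}/2, t*e^{2*t}, (t^2/2 - t + 1)*e^{2*t}]]

A has Jordan form J = [[2, 1, 0], [0, 2, 1], [0, 0, 2]] with A = PJP^{-1}, so e^{tA} = P e^{tJ} P^{-1}.

For a Jordan block J_k(λ), e^{tJ_k(λ)} = e^{λt} · (I + tN + t^2 N^2/2! + ... + t^{k-1} N^{k-1}/(k-1)!) where N is the nilpotent superdiagonal part.

Assembling the blocks and conjugating back gives the entries of e^{tA} as shown above.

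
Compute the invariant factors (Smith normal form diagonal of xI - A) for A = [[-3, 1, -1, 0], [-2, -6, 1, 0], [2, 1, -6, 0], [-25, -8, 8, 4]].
The Jordan structure of A has elementary divisors (x + 5)^2, (x + 5), (x - 4). Arranging the block sizes at each eigenvalue in decreasing order and taking row products gives the invariant factors.

Invariant factors (smallest first, each dividing the next): x + 5, (x - 4)(x + 5)^2.

Check: the last factor (x - 4)(x + 5)^2 is the minimal polynomial, and the product (x - 4)(x + 5)^3 is the characteristic polynomial.

x + 5, (x - 4)(x + 5)^2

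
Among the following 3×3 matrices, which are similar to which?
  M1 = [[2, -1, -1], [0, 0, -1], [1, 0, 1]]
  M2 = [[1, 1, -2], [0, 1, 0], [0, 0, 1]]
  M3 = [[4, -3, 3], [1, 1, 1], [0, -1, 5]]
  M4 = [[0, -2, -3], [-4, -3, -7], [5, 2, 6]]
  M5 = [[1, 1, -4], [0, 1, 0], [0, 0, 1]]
Characteristic polynomials: χ_{M1} = (x - 1)^3, χ_{M2} = (x - 1)^3, χ_{M3} = (x - 4)(x - 3)^2, χ_{M4} = (x - 1)^3, χ_{M5} = (x - 1)^3.

{M1, M4}: invariant factors (x - 1)^3.

{M2, M5}: invariant factors x - 1, (x - 1)^2.

{M3}: invariant factors (x - 4)(x - 3)^2.

Matrices are similar if and only if their invariant-factor lists agree; the partition into similarity classes is {M1, M4}, {M2, M5}, {M3}.

3 classes: {M1, M4}, {M2, M5}, {M3}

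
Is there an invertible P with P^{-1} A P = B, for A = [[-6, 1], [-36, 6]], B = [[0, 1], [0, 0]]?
Yes.

Two matrices over a field are similar if and only if they have the same invariant factors.

Both A and B have characteristic polynomial x^2 and minimal polynomial x^2. Computing further, both have invariant factors x^2. Hence A and B are similar.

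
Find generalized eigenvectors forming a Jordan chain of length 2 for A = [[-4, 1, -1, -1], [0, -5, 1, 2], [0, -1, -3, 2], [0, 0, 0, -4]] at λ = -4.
We seek v_1 ∈ ker((A + 4I)^2) \ ker(A + 4I), then set v_{i+1} = (A + 4I) v_i.

One such chain is v_1 = [[0, 1, 0, 0]]^T, v_2 = [[1, -1, -1, 0]]^T. Check: (A + 4I) v_2 = [[0, 0, 0, 0]]^T = 0.

v_1 = [[0, 1, 0, 0]]^T, v_2 = [[1, -1, -1, 0]]^T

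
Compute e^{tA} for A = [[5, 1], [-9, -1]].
A has Jordan form J = [[2, 1], [0, 2]] with A = PJP^{-1}, so e^{tA} = P e^{tJ} P^{-1}.

For a Jordan block J_k(λ), e^{tJ_k(λ)} = e^{λt} · (I + tN + t^2 N^2/2! + ... + t^{k-1} N^{k-1}/(k-1)!) where N is the nilpotent superdiagonal part.

Assembling the blocks and conjugating back gives the entries of e^{tA} as shown above.

e^{tA} = [[(3*t + 1)*e^{2*t}, t*e^{2*t}], [-9*t*e^{2*t}, (1 - 3*t)*e^{2*t}]]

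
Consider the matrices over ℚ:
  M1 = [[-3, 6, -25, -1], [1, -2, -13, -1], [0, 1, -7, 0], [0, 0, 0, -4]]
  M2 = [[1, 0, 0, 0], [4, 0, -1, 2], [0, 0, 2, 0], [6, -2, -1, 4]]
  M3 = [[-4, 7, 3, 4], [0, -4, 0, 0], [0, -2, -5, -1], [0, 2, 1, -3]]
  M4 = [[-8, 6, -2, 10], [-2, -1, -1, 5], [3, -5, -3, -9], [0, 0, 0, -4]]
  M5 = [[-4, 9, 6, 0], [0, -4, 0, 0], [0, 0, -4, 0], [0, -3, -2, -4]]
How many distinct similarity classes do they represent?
3 classes: {M1, M3, M4}, {M2}, {M5}

Characteristic polynomials: χ_{M1} = (x + 4)^4, χ_{M2} = (x - 2)^3(x - 1), χ_{M3} = (x + 4)^4, χ_{M4} = (x + 4)^4, χ_{M5} = (x + 4)^4.

{M1, M3, M4}: invariant factors x + 4, (x + 4)^3.

{M2}: invariant factors x - 2, (x - 2)^2(x - 1).

{M5}: invariant factors x + 4, x + 4, (x + 4)^2.

Matrices are similar if and only if their invariant-factor lists agree; the partition into similarity classes is {M1, M3, M4}, {M2}, {M5}.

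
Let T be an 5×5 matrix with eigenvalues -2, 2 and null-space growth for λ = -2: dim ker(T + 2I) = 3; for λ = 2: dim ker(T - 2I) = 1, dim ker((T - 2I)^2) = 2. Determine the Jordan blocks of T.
Jordan blocks: (-2, 1), (-2, 1), (-2, 1), (2, 2)

λ = -2: successive nullity increments [3] count blocks of size ≥ k; block sizes are [1, 1, 1].
λ = 2: successive nullity increments [1, 1] count blocks of size ≥ k; block sizes are [2].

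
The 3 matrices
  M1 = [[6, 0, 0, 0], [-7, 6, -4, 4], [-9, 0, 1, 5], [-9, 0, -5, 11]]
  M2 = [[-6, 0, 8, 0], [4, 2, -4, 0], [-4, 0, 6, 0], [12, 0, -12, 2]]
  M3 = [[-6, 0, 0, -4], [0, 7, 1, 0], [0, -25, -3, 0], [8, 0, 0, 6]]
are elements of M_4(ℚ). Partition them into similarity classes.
Characteristic polynomials: χ_{M1} = (x - 6)^4, χ_{M2} = (x - 2)^3(x + 2), χ_{M3} = (x - 2)^3(x + 2).

{M1}: invariant factors (x - 6)^2, (x - 6)^2.

{M2}: invariant factors x - 2, x - 2, (x - 2)(x + 2).

{M3}: invariant factors x - 2, (x - 2)^2(x + 2).

Matrices are similar if and only if their invariant-factor lists agree; the partition into similarity classes is {M1}, {M2}, {M3}.

3 classes: {M1}, {M2}, {M3}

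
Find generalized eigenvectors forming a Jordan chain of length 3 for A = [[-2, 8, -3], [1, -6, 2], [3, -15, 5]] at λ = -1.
We seek v_1 ∈ ker((A + I)^3) \ ker((A + I)^2), then set v_{i+1} = (A + I) v_i.

One such chain is v_1 = [[2, -1, -4]]^T, v_2 = [[2, -1, -3]]^T, v_3 = [[-1, 1, 3]]^T. Check: (A + I) v_3 = [[0, 0, 0]]^T = 0.

v_1 = [[2, -1, -4]]^T, v_2 = [[2, -1, -3]]^T, v_3 = [[-1, 1, 3]]^T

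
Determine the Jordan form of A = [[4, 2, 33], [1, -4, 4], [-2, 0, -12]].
The characteristic polynomial is det(xI - A) = (x + 4)^3, so the eigenvalues are -4 (algebraic multiplicity 3).

For λ = -4: rank(A + 4I) = 2, rank((A + 4I)^2) = 1, rank((A + 4I)^3) = 0. The eigenspace has dimension 3 - 2 = 1, so there is 1 Jordan block; the rank sequence gives block sizes [3].

Assembling the blocks gives the Jordan form J above.

J = [[-4, 1, 0], [0, -4, 1], [0, 0, -4]]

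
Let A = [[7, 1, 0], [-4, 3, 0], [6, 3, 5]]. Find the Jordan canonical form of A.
The characteristic polynomial is det(xI - A) = (x - 5)^3, so the eigenvalues are 5 (algebraic multiplicity 3).

For λ = 5: rank(A - 5I) = 1, rank((A - 5I)^2) = 0. The eigenspace has dimension 3 - 1 = 2, so there are 2 Jordan blocks; the rank sequence gives block sizes [2, 1].

Assembling the blocks gives the Jordan form J above.

J = [[5, 1, 0], [0, 5, 0], [0, 0, 5]]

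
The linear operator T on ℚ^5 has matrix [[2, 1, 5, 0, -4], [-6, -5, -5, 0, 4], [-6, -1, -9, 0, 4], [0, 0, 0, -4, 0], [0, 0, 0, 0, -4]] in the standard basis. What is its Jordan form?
J = [[-4, 1, 0, 0, 0], [0, -4, 0, 0, 0], [0, 0, -4, 0, 0], [0, 0, 0, -4, 0], [0, 0, 0, 0, -4]]

The characteristic polynomial is det(xI - A) = (x + 4)^5, so the eigenvalues are -4 (algebraic multiplicity 5).

For λ = -4: rank(A + 4I) = 1, rank((A + 4I)^2) = 0. The eigenspace has dimension 5 - 1 = 4, so there are 4 Jordan blocks; the rank sequence gives block sizes [2, 1, 1, 1].

Assembling the blocks gives the Jordan form J above.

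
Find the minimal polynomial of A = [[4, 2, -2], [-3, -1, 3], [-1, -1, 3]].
m_A(x) = (x - 2)^2

The characteristic polynomial factors as (x - 2)^3. The minimal polynomial is ∏(x - λ)^{k_λ} where k_λ is the size of the largest Jordan block at λ.

For λ = 2: rank(A - 2I) = 1, and the largest Jordan block has size 2 (the smallest k with rank((A - 2I)^k) = rank((A - 2I)^(k+1))).

So m_A(x) = (x - 2)^2.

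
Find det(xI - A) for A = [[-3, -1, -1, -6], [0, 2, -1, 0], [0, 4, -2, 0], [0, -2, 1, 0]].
χ_A(x) = x^3(x + 3)

xI - A = [[x + 3, 1, 1, 6], [0, x - 2, 1, 0], [0, -4, x + 2, 0], [0, 2, -1, x]].

Expanding det(xI - A) along the first row:
det(xI - A) = + (x + 3)·det([[x - 2, 1, 0], [-4, x + 2, 0], [2, -1, x]]) - (1)·det([[0, 1, 0], [0, x + 2, 0], [0, -1, x]]) + (1)·det([[0, x - 2, 0], [0, -4, 0], [0, 2, x]]) - (6)·det([[0, x - 2, 1], [0, -4, x + 2], [0, 2, -1]]).

Evaluating gives χ_A(x) = x^4 + 3x^3 = x^3(x + 3).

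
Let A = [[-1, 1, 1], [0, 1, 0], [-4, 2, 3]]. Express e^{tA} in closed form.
e^{tA} = [[(1 - 2*t)*e^{t}, t*e^{t}, t*e^{t}], [0, e^{t}, 0], [-4*t*e^{t}, 2*t*e^{t}, (2*t + 1)*e^{t}]]

A has Jordan form J = [[1, 1, 0], [0, 1, 0], [0, 0, 1]] with A = PJP^{-1}, so e^{tA} = P e^{tJ} P^{-1}.

For a Jordan block J_k(λ), e^{tJ_k(λ)} = e^{λt} · (I + tN + t^2 N^2/2! + ... + t^{k-1} N^{k-1}/(k-1)!) where N is the nilpotent superdiagonal part.

Assembling the blocks and conjugating back gives the entries of e^{tA} as shown above.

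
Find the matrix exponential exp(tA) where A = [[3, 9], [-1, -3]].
A has Jordan form J = [[0, 1], [0, 0]] with A = PJP^{-1}, so e^{tA} = P e^{tJ} P^{-1}.

For a Jordan block J_k(λ), e^{tJ_k(λ)} = e^{λt} · (I + tN + t^2 N^2/2! + ... + t^{k-1} N^{k-1}/(k-1)!) where N is the nilpotent superdiagonal part.

Assembling the blocks and conjugating back gives the entries of e^{tA} as shown above.

e^{tA} = [[3*t + 1, 9*t], [-t, 1 - 3*t]]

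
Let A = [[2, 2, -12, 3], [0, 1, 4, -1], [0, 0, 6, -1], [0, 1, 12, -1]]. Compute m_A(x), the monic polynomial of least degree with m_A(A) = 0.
m_A(x) = (x - 2)^3

The characteristic polynomial factors as (x - 2)^4. The minimal polynomial is ∏(x - λ)^{k_λ} where k_λ is the size of the largest Jordan block at λ.

For λ = 2: rank(A - 2I) = 2, and the largest Jordan block has size 3 (the smallest k with rank((A - 2I)^k) = rank((A - 2I)^(k+1))).

So m_A(x) = (x - 2)^3.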